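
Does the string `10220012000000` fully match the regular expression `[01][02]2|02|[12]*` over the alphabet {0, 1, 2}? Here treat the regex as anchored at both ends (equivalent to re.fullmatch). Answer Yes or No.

No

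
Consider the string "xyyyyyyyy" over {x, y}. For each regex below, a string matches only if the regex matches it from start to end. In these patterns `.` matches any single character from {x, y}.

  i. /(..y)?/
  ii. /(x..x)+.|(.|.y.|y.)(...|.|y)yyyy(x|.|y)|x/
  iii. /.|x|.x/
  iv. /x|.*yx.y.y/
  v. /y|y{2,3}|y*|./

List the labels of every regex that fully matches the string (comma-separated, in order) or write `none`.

ii

i → no match
ii → match
iii → no match
iv → no match
v → no match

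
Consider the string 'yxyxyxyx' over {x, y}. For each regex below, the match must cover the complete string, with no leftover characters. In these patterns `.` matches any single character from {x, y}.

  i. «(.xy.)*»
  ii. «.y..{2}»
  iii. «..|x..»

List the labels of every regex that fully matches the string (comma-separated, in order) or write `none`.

i → match
ii → no match
iii → no match

i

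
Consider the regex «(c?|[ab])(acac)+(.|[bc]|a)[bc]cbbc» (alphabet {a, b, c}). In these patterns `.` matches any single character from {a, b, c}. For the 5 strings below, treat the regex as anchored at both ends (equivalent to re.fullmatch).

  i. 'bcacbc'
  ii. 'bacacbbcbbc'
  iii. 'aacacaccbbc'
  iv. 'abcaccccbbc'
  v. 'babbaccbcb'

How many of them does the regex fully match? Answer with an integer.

2

i → no match — must end with 'cbbc'
ii → match
iii → match
iv → no match
v → no match — must end with 'cbbc'
Total matched: 2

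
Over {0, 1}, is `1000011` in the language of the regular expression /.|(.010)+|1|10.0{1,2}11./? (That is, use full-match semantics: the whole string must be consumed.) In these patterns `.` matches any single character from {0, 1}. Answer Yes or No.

No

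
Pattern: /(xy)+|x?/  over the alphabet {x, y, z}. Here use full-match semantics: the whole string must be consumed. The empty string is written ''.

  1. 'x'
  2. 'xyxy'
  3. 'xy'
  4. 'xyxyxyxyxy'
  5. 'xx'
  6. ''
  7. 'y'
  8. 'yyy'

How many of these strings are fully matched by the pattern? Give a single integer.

5

1. 'x' → match
2. 'xyxy' → match
3. 'xy' → match
4. 'xyxyxyxyxy' → match
5. 'xx' → no match
6. '' → match
7. 'y' → no match
8. 'yyy' → no match
Total matched: 5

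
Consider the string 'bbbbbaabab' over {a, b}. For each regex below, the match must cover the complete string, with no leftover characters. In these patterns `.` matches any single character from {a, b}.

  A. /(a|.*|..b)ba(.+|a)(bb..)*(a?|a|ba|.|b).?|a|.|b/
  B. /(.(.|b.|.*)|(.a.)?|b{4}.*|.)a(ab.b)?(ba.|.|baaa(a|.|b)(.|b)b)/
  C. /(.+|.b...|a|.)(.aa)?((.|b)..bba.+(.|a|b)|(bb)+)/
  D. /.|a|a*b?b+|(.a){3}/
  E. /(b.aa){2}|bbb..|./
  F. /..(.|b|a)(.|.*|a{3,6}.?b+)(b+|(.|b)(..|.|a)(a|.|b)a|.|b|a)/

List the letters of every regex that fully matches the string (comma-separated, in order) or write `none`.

A, B, F

A → match
B → match
C → no match
D → no match
E → no match
F → match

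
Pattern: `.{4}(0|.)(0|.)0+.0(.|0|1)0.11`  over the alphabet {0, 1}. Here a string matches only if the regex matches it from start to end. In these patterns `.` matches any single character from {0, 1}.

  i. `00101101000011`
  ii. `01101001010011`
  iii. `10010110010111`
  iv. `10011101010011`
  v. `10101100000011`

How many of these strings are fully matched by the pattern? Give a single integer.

4

i → match
ii → match
iii → no match
iv → match
v → match
Total matched: 4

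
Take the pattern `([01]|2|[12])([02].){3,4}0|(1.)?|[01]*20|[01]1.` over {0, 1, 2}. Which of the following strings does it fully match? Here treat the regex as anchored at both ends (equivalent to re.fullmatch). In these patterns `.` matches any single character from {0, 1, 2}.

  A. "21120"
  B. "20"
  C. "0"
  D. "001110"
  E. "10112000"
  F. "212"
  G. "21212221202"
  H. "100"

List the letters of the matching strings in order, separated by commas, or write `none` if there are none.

B

A. "21120" → no match
B. "20" → match
C. "0" → no match
D. "001110" → no match
E. "10112000" → no match
F. "212" → no match
G. "21212221202" → no match
H. "100" → no match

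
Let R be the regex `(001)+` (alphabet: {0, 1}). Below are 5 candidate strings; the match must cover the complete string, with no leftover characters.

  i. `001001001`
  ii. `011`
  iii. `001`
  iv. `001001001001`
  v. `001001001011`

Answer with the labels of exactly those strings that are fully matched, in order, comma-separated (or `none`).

i, iii, iv

i → match
ii → no match — must start with `001`
iii → match
iv → match
v → no match — must end with `001`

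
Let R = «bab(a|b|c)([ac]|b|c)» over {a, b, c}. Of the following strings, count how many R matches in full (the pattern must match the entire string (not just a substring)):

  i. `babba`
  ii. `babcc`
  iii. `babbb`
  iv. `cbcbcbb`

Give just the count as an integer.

3

i. `babba` → match
ii. `babcc` → match
iii. `babbb` → match
iv. `cbcbcbb` → no match — must start with `bab`
Total matched: 3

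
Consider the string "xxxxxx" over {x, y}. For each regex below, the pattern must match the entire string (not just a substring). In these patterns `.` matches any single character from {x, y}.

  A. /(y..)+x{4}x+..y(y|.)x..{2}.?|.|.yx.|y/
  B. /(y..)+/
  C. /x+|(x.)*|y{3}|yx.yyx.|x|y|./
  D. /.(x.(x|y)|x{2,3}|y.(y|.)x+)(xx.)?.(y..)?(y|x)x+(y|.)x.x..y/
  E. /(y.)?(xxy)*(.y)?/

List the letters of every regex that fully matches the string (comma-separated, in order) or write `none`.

A → no match
B → no match — must start with "y"
C → match
D → no match — must end with "y"
E → no match

C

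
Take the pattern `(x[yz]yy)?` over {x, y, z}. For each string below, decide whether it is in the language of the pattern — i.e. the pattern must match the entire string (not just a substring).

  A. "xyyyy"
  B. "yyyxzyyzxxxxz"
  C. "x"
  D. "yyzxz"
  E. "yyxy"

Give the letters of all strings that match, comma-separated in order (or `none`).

A → no match
B → no match
C → no match
D → no match
E → no match

none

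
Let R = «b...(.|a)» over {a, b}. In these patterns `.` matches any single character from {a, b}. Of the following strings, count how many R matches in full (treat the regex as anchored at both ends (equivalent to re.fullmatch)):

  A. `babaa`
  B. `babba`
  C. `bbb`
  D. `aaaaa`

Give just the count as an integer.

2

A → match
B → match
C → no match
D → no match — must start with `b`
Total matched: 2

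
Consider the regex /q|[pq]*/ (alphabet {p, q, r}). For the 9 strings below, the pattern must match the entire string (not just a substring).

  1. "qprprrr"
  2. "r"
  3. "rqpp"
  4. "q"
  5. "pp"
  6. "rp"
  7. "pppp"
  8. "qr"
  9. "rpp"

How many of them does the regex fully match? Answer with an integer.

1. "qprprrr" → no match
2. "r" → no match
3. "rqpp" → no match
4. "q" → match
5. "pp" → match
6. "rp" → no match
7. "pppp" → match
8. "qr" → no match
9. "rpp" → no match
Total matched: 3

3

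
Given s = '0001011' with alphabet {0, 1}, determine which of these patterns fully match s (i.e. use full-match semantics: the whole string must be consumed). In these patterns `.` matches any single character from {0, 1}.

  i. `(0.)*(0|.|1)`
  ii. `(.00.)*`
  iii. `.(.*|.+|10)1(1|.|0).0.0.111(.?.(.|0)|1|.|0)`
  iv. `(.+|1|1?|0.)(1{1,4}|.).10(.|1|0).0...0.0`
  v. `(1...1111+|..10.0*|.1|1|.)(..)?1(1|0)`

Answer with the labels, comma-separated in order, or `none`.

i → match
ii → no match
iii → no match
iv → no match — must end with '0'
v → no match

i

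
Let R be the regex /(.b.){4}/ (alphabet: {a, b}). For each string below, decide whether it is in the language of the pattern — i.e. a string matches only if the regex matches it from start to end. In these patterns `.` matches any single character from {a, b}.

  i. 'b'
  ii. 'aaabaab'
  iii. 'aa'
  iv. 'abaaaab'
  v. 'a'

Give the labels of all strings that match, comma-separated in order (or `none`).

none

i → no match
ii → no match
iii → no match
iv → no match
v → no match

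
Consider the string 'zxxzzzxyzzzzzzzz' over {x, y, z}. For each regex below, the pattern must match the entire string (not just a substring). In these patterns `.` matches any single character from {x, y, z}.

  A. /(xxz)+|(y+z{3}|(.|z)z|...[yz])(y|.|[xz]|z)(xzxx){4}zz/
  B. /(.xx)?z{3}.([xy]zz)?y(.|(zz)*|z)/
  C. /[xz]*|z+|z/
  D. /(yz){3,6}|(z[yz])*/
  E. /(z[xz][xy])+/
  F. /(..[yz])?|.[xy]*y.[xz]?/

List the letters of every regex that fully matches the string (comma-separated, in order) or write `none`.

B

A → no match
B → match
C → no match
D → no match
E → no match
F → no match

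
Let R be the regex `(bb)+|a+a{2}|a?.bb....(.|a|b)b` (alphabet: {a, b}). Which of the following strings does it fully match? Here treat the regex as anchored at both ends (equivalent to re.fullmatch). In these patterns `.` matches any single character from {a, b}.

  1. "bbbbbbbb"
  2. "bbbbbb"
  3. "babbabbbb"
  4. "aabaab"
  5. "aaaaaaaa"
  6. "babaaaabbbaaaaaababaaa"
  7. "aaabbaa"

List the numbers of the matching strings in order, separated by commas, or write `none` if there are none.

1. "bbbbbbbb" → match
2. "bbbbbb" → match
3. "babbabbbb" → no match
4. "aabaab" → no match
5. "aaaaaaaa" → match
6 → no match
7. "aaabbaa" → no match

1, 2, 5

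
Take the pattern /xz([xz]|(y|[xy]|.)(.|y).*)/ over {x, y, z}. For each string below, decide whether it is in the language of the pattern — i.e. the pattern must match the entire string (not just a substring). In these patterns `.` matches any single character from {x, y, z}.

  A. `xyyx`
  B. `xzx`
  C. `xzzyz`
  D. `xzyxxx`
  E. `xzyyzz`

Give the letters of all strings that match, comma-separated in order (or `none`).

B, C, D, E

A. `xyyx` → no match — must start with `xz`
B. `xzx` → match
C. `xzzyz` → match
D. `xzyxxx` → match
E. `xzyyzz` → match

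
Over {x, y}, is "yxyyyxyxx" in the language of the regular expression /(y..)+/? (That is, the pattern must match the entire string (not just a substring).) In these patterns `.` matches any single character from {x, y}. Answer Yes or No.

Yes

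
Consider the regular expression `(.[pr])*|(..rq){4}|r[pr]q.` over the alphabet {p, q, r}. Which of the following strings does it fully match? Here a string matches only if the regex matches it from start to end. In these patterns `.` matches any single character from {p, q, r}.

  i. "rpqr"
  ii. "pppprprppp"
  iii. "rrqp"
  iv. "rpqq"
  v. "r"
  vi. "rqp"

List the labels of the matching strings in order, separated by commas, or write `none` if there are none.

i → match
ii → match
iii → match
iv → match
v → no match
vi → no match

i, ii, iii, iv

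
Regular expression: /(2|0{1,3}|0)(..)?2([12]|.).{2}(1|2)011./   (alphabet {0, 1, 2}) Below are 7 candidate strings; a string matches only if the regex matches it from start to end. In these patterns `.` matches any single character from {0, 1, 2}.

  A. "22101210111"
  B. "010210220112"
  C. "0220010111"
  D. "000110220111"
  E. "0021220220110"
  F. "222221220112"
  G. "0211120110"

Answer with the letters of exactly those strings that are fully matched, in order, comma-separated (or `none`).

A → no match
B → match
C → match
D → no match
E → match
F → match
G → match

B, C, E, F, G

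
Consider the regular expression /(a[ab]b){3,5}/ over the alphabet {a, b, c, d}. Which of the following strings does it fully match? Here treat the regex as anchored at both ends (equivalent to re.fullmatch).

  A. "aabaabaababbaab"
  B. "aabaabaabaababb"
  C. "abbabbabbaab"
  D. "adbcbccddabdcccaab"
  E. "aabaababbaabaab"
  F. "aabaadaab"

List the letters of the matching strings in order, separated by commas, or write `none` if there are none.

A → match
B → match
C → match
D → no match
E → match
F → no match

A, B, C, E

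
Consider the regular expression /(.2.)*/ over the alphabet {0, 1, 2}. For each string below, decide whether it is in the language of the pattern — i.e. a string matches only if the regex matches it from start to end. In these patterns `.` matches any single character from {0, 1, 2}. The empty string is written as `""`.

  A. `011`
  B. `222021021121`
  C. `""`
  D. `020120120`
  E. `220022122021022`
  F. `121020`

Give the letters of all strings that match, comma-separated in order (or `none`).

B, C, D, E, F

A → no match
B → match
C → match
D → match
E → match
F → match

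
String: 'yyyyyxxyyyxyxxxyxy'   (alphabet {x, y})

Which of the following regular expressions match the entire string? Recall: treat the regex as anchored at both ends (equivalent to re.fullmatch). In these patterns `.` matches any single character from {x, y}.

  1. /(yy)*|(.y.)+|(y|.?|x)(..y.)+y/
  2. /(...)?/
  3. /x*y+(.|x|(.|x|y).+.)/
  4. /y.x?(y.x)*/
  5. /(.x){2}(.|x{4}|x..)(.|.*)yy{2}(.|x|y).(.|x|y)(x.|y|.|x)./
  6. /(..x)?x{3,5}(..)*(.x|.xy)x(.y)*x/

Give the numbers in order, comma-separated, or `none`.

1, 3

1 → match
2 → no match
3 → match
4 → no match
5 → no match
6 → no match — must end with 'x'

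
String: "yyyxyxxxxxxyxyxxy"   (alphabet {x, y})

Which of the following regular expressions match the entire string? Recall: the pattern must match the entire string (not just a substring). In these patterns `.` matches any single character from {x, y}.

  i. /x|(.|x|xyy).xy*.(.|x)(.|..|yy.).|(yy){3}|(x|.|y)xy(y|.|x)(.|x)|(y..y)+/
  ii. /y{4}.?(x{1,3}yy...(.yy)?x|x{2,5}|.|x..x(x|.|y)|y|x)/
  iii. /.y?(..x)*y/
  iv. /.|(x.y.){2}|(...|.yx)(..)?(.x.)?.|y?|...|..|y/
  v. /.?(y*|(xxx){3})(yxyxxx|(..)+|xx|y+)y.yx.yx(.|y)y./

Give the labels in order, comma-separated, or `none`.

i → no match
ii → no match
iii → match
iv → no match
v → no match

iii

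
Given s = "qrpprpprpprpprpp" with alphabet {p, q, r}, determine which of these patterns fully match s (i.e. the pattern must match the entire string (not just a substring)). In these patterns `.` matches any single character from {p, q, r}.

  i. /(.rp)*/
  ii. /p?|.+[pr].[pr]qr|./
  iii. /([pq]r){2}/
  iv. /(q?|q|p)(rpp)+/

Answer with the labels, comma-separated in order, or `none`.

iv

i → no match
ii → no match
iii → no match — must end with "r"
iv → match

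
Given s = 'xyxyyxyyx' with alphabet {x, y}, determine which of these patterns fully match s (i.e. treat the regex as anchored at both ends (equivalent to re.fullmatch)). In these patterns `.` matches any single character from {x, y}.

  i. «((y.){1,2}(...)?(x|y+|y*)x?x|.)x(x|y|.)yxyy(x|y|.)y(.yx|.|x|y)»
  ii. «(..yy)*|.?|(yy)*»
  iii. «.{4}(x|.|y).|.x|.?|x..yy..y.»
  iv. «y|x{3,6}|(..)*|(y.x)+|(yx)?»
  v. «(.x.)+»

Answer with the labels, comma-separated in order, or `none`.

iii

i → no match
ii → no match
iii → match
iv → no match
v → no match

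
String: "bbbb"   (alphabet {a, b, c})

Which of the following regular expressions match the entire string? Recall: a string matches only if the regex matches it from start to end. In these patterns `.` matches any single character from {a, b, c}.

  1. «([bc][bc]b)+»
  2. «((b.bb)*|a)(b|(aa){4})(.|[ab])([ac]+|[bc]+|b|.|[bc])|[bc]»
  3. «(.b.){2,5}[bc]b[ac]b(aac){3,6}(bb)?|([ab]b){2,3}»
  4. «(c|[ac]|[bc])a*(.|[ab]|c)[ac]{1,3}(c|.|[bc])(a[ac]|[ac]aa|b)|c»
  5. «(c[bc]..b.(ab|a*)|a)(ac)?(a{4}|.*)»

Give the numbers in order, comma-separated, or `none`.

2, 3

1 → no match
2 → match
3 → match
4 → no match
5 → no match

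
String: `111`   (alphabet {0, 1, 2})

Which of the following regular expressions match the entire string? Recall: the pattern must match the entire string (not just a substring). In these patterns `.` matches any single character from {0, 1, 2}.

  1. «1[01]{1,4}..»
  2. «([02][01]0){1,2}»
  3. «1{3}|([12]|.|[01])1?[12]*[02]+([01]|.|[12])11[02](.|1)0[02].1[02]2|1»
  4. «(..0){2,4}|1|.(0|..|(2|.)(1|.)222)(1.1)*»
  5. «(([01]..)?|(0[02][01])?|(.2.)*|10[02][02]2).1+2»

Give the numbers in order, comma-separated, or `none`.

1 → no match
2 → no match — must end with `0`
3 → match
4 → match
5 → no match — must end with `12`

3, 4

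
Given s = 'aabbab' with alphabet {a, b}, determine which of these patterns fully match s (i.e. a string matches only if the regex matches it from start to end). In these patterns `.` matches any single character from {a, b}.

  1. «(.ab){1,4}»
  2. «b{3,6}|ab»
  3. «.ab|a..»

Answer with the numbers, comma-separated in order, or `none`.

1

1 → match
2 → no match
3 → no match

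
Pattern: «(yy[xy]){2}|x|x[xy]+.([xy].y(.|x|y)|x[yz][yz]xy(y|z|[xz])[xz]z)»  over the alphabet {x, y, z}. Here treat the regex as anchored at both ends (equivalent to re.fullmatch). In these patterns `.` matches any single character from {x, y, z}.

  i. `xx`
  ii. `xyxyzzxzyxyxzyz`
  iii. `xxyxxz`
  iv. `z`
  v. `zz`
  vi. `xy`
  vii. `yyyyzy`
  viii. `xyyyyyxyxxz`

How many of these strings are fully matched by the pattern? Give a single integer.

i → no match
ii → no match
iii → no match
iv → no match
v → no match
vi → no match
vii → no match
viii → no match
Total matched: 0

0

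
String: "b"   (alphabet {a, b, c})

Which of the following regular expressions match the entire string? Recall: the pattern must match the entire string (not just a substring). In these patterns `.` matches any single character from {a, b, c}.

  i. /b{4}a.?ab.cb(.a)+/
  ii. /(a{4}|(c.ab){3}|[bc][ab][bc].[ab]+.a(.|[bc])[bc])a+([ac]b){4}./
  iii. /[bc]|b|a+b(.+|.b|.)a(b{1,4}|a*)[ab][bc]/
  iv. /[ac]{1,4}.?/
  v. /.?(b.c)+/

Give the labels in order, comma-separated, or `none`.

iii

i → no match — must end with "a"
ii → no match
iii → match
iv → no match
v → no match — must end with "c"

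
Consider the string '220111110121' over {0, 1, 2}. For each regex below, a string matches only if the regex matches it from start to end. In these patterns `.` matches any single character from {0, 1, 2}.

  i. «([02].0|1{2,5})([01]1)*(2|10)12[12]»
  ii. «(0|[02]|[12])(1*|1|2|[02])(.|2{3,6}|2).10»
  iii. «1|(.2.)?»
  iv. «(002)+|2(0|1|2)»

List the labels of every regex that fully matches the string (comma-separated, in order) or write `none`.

i

i → match
ii → no match — must end with '10'
iii → no match
iv → no match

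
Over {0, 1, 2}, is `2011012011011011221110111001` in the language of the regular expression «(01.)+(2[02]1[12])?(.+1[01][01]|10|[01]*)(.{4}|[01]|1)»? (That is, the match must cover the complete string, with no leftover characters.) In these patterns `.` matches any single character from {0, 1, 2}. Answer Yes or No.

Every match must start with `01`, but `2011012011011011221110111001` does not.

No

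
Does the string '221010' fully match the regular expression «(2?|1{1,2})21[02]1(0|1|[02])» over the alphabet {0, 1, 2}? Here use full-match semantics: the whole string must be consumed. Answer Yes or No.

Yes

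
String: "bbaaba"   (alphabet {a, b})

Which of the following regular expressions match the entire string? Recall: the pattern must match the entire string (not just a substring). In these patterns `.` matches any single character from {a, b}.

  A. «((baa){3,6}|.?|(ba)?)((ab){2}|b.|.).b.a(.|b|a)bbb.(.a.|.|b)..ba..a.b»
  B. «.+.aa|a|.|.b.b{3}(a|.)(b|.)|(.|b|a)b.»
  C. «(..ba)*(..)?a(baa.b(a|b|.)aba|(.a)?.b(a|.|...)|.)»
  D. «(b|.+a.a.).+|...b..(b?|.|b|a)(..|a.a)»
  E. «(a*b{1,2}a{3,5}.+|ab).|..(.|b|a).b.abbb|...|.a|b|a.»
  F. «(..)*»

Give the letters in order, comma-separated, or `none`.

C, D, F

A → no match — must end with "b"
B → no match
C → match
D → match
E → no match
F → match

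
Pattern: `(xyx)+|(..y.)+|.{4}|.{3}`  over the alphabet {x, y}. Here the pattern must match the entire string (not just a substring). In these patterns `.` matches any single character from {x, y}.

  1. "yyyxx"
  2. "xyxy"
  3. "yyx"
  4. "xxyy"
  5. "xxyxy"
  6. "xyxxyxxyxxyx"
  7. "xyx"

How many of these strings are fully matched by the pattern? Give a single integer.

5

1. "yyyxx" → no match
2. "xyxy" → match
3. "yyx" → match
4. "xxyy" → match
5. "xxyxy" → no match
6. "xyxxyxxyxxyx" → match
7. "xyx" → match
Total matched: 5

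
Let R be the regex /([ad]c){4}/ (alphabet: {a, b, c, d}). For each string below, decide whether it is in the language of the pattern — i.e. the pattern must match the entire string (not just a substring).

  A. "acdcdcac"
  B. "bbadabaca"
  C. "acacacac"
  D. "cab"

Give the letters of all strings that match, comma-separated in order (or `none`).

A. "acdcdcac" → match
B. "bbadabaca" → no match — must end with "c"
C. "acacacac" → match
D. "cab" → no match — must end with "c"

A, C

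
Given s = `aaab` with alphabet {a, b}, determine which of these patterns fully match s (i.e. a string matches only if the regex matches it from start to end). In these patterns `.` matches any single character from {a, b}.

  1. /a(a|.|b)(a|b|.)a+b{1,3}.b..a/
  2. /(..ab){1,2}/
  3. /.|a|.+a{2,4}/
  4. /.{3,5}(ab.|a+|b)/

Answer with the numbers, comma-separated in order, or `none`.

2, 4

1 → no match — must end with `a`
2 → match
3 → no match
4 → match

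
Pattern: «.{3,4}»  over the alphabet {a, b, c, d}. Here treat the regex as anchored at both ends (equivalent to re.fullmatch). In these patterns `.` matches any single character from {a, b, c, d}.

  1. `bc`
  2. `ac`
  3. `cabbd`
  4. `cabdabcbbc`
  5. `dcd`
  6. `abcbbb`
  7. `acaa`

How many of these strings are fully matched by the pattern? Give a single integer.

1 → no match
2 → no match
3 → no match
4 → no match
5 → match
6 → no match
7 → match
Total matched: 2

2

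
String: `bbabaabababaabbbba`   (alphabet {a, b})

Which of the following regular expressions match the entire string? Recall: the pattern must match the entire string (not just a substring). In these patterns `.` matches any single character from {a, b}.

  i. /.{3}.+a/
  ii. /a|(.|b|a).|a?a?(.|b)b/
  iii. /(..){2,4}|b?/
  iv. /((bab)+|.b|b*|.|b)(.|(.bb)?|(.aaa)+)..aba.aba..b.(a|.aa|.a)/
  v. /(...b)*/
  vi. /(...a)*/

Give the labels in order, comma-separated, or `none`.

i, iv

i → match
ii → no match
iii → no match
iv → match
v → no match
vi → no match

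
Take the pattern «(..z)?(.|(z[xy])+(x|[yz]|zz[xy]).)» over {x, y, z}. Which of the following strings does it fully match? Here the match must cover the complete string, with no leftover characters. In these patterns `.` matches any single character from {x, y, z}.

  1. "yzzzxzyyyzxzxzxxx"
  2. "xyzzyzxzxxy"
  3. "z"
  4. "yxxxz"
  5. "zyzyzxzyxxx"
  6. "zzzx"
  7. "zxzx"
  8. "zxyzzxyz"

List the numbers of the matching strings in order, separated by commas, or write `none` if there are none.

1 → no match
2 → match
3 → match
4 → no match
5 → no match
6 → match
7 → match
8 → no match

2, 3, 6, 7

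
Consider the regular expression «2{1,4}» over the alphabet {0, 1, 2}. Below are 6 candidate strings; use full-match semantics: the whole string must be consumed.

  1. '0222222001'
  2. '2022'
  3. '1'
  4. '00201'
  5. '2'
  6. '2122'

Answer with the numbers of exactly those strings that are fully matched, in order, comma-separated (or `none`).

1 → no match — must start with '2'
2 → no match
3 → no match — must start with '2'
4 → no match — must start with '2'
5 → match
6 → no match

5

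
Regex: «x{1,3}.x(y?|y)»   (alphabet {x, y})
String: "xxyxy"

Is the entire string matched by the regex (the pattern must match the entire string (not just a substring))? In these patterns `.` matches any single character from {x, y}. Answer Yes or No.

Yes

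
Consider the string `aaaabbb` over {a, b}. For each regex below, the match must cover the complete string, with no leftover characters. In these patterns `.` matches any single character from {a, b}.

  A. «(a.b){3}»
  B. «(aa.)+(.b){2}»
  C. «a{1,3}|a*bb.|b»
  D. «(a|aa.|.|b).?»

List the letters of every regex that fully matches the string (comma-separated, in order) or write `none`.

A → no match
B → match
C → match
D → no match

B, C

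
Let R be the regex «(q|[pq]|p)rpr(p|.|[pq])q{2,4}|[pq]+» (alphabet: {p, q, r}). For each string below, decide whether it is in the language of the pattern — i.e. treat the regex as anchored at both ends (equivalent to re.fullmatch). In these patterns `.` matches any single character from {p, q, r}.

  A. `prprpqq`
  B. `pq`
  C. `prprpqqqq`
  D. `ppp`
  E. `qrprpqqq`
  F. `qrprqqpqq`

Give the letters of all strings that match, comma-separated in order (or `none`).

A, B, C, D, E

A → match
B → match
C → match
D → match
E → match
F → no match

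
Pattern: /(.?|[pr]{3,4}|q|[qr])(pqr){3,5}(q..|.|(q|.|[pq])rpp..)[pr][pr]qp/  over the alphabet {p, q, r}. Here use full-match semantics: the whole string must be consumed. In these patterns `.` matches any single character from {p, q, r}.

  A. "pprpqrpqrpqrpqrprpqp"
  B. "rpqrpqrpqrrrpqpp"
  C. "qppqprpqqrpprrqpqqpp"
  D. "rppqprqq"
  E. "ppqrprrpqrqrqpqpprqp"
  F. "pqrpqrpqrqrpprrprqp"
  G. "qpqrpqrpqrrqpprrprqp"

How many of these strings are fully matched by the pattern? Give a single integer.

A → match
B → no match — must end with "qp"
C → no match — must end with "qp"
D → no match — must end with "qp"
E → no match
F → match
G → no match
Total matched: 2

2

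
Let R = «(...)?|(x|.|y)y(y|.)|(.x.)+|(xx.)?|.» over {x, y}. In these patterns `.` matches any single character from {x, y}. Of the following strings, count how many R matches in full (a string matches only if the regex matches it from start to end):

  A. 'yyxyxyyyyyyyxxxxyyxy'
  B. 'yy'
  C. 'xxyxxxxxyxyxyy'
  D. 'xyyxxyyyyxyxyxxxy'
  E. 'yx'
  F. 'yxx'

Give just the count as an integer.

1

A → no match
B → no match
C → no match
D → no match
E → no match
F → match
Total matched: 1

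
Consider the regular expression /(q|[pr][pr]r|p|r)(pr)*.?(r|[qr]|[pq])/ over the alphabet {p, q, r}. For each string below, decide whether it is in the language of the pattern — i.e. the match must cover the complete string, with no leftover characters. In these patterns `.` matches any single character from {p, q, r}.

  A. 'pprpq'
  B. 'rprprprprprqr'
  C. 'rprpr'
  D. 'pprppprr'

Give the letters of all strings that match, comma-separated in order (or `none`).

A, B, C

A. 'pprpq' → match
B → match
C. 'rprpr' → match
D. 'pprppprr' → no match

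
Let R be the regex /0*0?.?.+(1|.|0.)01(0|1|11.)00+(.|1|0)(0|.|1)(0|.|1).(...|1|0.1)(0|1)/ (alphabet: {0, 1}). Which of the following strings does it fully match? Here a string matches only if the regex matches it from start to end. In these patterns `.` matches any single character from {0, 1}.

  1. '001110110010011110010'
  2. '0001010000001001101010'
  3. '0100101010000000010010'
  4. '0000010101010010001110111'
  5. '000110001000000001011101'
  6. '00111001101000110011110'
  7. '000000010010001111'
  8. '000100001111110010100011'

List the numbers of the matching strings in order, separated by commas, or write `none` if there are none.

1 → no match
2 → no match
3 → match
4 → no match
5 → match
6 → no match
7 → no match
8 → no match

3, 5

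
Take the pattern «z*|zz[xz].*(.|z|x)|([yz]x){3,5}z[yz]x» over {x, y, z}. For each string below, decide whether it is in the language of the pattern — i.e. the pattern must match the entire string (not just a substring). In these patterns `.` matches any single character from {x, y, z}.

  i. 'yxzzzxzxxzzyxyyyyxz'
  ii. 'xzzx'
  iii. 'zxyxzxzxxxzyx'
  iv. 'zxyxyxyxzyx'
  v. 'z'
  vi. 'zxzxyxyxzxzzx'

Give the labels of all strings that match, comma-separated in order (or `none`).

i → no match
ii → no match
iii → no match
iv → match
v → match
vi → match

iv, v, vi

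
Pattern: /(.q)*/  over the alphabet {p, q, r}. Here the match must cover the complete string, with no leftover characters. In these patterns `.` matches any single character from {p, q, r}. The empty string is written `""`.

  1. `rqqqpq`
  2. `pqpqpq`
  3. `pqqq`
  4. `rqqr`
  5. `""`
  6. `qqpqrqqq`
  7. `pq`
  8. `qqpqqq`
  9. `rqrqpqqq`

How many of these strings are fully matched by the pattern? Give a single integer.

1 → match
2 → match
3 → match
4 → no match
5 → match
6 → match
7 → match
8 → match
9 → match
Total matched: 8

8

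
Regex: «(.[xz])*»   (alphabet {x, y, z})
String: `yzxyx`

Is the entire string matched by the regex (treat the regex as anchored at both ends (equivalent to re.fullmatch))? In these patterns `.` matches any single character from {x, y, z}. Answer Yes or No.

No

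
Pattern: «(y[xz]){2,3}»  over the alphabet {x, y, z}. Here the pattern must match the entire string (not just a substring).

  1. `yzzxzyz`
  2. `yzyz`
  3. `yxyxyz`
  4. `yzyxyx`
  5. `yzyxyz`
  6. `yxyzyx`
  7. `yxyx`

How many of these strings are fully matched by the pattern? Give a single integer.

1 → no match
2 → match
3 → match
4 → match
5 → match
6 → match
7 → match
Total matched: 6

6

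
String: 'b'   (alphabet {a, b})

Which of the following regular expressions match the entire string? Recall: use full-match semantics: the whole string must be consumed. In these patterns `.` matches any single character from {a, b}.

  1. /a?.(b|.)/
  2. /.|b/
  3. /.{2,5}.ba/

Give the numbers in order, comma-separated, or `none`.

1 → no match
2 → match
3 → no match — must end with 'ba'

2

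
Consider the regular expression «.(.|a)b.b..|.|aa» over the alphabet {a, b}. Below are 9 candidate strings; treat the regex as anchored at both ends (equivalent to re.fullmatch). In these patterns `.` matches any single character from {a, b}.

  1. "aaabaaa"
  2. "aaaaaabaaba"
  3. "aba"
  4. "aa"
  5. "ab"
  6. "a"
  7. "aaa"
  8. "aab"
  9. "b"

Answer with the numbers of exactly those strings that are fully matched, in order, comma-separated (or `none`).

4, 6, 9

1. "aaabaaa" → no match
2. "aaaaaabaaba" → no match
3. "aba" → no match
4. "aa" → match
5. "ab" → no match
6. "a" → match
7. "aaa" → no match
8. "aab" → no match
9. "b" → match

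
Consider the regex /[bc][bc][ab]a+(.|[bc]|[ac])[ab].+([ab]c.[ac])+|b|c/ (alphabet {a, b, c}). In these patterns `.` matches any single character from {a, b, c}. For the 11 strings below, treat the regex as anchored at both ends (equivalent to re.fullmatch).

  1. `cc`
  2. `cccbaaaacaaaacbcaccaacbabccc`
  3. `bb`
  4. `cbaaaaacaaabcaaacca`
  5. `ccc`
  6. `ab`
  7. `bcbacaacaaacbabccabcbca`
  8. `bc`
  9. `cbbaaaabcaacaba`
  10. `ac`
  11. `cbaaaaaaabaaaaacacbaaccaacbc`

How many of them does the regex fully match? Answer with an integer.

2

1 → no match
2 → no match
3 → no match
4 → match
5 → no match
6 → no match
7 → no match
8 → no match
9 → no match
10 → no match
11 → match
Total matched: 2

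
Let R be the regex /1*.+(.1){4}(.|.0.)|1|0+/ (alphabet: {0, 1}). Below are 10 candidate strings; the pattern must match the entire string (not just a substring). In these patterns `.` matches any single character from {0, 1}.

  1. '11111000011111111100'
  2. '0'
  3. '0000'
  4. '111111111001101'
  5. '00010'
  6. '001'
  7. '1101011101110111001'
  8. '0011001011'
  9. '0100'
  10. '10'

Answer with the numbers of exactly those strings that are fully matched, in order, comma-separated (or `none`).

1, 2, 3, 7

1 → match
2 → match
3 → match
4 → no match
5 → no match
6 → no match
7 → match
8 → no match
9 → no match
10 → no match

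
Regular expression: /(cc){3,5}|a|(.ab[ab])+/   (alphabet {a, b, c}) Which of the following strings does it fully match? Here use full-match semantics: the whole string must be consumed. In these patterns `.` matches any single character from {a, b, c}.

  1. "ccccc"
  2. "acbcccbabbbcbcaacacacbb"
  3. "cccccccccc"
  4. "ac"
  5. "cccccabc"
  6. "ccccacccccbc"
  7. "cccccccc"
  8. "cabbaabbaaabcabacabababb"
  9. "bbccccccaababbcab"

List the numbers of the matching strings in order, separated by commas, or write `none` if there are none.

3, 7

1 → no match
2 → no match
3 → match
4 → no match
5 → no match
6 → no match
7 → match
8 → no match
9 → no match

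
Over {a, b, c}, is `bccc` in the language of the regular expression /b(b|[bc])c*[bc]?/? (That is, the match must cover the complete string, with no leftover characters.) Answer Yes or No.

Yes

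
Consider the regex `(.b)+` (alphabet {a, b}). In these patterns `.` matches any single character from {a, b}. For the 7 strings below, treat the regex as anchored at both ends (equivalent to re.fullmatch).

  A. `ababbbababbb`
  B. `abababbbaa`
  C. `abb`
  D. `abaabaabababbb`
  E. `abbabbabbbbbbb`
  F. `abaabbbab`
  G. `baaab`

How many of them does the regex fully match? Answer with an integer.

1

A → match
B → no match — must end with `b`
C → no match
D → no match
E → no match
F → no match
G → no match
Total matched: 1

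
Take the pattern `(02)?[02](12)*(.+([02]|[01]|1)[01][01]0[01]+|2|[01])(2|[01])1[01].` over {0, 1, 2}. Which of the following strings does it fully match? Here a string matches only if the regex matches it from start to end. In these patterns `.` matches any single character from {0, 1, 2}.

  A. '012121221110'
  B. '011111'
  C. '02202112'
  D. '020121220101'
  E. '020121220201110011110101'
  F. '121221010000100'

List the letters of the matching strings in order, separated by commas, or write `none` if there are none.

A, B, C, D, E

A. '012121221110' → match
B. '011111' → match
C. '02202112' → match
D. '020121220101' → match
E → match
F → no match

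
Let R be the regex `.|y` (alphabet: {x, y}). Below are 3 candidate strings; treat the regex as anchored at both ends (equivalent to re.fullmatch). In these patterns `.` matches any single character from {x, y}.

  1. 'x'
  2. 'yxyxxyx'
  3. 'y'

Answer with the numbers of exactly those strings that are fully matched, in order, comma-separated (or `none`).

1, 3

1 → match
2 → no match
3 → match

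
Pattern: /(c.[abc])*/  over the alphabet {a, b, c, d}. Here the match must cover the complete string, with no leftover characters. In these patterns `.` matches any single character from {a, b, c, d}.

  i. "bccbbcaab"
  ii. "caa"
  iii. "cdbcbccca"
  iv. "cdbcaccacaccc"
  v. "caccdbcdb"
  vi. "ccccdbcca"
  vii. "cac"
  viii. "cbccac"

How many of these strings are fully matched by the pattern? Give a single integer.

i → no match
ii → match
iii → match
iv → no match
v → match
vi → match
vii → match
viii → match
Total matched: 6

6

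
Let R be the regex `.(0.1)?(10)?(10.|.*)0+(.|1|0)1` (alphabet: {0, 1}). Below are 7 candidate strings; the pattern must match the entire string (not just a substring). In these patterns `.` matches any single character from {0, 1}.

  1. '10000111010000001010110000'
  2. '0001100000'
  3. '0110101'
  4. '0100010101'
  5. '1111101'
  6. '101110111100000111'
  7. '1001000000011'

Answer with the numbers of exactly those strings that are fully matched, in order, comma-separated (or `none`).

7

1 → no match — must end with '1'
2 → no match — must end with '1'
3 → no match
4 → no match
5 → no match
6 → no match
7 → match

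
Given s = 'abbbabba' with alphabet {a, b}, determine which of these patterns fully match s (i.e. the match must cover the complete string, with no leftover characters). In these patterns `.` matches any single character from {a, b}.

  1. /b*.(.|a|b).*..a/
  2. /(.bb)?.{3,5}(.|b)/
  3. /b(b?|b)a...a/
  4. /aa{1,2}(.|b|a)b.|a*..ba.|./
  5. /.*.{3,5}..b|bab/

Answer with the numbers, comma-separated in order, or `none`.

1 → match
2 → match
3 → no match — must start with 'b'
4 → no match
5 → no match

1, 2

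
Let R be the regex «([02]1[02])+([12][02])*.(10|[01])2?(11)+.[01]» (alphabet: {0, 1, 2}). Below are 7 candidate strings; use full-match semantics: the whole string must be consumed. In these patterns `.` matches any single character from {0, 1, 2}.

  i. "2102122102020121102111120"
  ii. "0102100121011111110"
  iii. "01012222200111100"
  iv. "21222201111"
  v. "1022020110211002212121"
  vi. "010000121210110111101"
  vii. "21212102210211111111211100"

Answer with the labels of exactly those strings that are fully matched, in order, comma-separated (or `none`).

i, ii, iii, iv

i → match
ii → match
iii → match
iv → match
v → no match
vi → no match
vii → no match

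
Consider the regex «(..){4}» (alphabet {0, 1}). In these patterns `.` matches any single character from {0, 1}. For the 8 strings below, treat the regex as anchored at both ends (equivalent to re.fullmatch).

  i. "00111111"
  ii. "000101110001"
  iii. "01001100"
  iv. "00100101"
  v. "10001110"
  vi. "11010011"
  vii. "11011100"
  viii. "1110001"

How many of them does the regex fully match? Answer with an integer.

i → match
ii → no match
iii → match
iv → match
v → match
vi → match
vii → match
viii → no match
Total matched: 6

6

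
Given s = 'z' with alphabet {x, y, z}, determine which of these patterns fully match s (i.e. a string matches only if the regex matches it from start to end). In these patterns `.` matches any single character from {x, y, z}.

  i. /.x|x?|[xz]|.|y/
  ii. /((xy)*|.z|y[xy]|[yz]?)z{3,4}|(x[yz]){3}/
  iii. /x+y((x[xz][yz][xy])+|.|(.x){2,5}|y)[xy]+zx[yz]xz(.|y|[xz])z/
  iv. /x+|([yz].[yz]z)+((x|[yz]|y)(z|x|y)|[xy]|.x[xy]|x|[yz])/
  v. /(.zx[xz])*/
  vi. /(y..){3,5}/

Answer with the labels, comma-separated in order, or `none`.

i → match
ii → no match
iii → no match — must start with 'x'
iv → no match
v → no match
vi → no match — must start with 'y'

i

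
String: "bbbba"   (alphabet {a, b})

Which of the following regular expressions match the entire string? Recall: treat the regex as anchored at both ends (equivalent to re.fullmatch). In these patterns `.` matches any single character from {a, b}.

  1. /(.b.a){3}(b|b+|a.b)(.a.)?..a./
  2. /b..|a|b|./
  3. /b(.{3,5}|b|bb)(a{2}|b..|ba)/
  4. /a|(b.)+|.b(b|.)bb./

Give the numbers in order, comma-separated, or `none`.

3

1 → no match
2 → no match
3 → match
4 → no match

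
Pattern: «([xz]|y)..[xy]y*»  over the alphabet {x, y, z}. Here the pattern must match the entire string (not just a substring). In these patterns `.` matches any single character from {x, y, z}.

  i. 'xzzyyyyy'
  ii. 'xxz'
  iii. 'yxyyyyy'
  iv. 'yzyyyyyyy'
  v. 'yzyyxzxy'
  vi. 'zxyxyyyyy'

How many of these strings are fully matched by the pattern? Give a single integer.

i → match
ii → no match
iii → match
iv → match
v → no match
vi → match
Total matched: 4

4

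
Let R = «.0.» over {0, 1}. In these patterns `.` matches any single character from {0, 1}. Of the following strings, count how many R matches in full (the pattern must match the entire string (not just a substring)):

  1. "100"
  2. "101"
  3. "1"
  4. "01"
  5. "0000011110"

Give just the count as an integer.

2

1. "100" → match
2. "101" → match
3. "1" → no match
4. "01" → no match
5. "0000011110" → no match
Total matched: 2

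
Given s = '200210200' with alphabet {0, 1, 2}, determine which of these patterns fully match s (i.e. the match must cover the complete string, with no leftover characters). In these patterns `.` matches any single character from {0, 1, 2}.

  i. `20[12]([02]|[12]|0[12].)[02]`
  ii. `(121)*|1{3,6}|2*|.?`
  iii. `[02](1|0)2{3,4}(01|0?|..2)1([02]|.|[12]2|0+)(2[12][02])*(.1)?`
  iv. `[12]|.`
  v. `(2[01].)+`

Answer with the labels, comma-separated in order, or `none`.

i → no match
ii → no match
iii → no match
iv → no match
v → match

v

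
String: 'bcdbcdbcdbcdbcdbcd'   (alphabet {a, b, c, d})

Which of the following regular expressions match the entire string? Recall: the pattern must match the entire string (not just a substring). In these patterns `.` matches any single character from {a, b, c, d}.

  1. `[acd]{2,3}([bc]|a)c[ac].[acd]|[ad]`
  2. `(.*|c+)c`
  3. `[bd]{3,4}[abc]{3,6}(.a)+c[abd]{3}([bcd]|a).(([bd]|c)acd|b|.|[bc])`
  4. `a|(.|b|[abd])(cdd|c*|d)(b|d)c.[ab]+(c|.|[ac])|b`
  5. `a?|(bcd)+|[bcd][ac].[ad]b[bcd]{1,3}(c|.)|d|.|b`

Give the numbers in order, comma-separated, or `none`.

1 → no match
2 → no match — must end with 'c'
3 → no match
4 → no match
5 → match

5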